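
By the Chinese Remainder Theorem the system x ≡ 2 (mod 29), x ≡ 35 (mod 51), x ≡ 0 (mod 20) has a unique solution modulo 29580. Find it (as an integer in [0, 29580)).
x ≡ 27320 (mod 29580); the representative in [0, 29580) is 27320

The moduli 29, 51, 20 are pairwise coprime, so by the CRT there is a unique solution mod 29·51·20 = 29580.
Solve by successive substitution. Start with x ≡ 2 (mod 29).
  Combine with x ≡ 35 (mod 51): write x = 2 + 29·t and require 2 + 29·t ≡ 35 (mod 51), i.e. 29·t ≡ 35 − 2 ≡ 33 (mod 51). Since 29^(−1) ≡ 44 (mod 51), t ≡ 44·33 ≡ 24 (mod 51). So x ≡ 2 + 29·24 = 698 (mod 1479).
  Combine with x ≡ 0 (mod 20): write x = 698 + 1479·t and require 698 + 1479·t ≡ 0 (mod 20), i.e. 1479·t ≡ 0 − 698 ≡ 2 (mod 20). Since 1479^(−1) ≡ 19 (mod 20) (1479 ≡ 19 (mod 20)), t ≡ 19·2 ≡ 18 (mod 20). So x ≡ 698 + 1479·18 = 27320 (mod 29580).
Unique solution in [0, 29580): x = 27320.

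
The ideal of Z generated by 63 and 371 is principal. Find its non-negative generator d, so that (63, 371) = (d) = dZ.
In the PID Z, (a, b) is generated by gcd(a, b). Compute gcd(371, 63) with the extended Euclidean algorithm, tracking rows (r, s, t) with s·371 + t·63 = r:
  row A: (371, 1, 0)   [1·371 + 0·63 = 371]
  row B: (63, 0, 1)   [0·371 + 1·63 = 63]
  371 = 5·63 + 56   → row C = row A − 5·row B = (56, 1, −5)   [check: 1·371 − 5·63 = 56]
  63 = 1·56 + 7   → row D = row B − 1·row C = (7, −1, 6)   [check: −1·371 + 6·63 = 7]
  56 = 8·7 + 0   → remainder 0, stop. gcd = 7 (last nonzero row D).
So gcd(63, 371) = 7, with Bézout identity −1·371 + 6·63 = 7. Containment (⊇): the Bézout identity exhibits 7 as an element of (63, 371), giving (7) ⊆ (63, 371). Containment (⊆): since 7 | 63 and 7 | 371 (63 = 7·9, 371 = 7·53), every Z-linear combination of 63 and 371 is divisible by 7, so (63, 371) ⊆ (7). Therefore (63, 371) = (7), d = 7.

Final answer: (63, 371) = (7); d = 7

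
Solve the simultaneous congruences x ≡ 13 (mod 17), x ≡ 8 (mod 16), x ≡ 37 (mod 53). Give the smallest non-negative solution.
x ≡ 2104 (mod 14416); the representative in [0, 14416) is 2104

The moduli 17, 16, 53 are pairwise coprime, so by the CRT there is a unique solution mod 17·16·53 = 14416.
Solve by successive substitution. Start with x ≡ 13 (mod 17).
  Combine with x ≡ 8 (mod 16): write x = 13 + 17·t and require 13 + 17·t ≡ 8 (mod 16), i.e. 17·t ≡ 8 − 13 ≡ 11 (mod 16). Since 17^(−1) ≡ 1 (mod 16) (17 ≡ 1 (mod 16)), t ≡ 1·11 ≡ 11 (mod 16). So x ≡ 13 + 17·11 = 200 (mod 272).
  Combine with x ≡ 37 (mod 53): write x = 200 + 272·t and require 200 + 272·t ≡ 37 (mod 53), i.e. 272·t ≡ 37 − 200 ≡ 49 (mod 53). Since 272^(−1) ≡ 38 (mod 53) (272 ≡ 7 (mod 53)), t ≡ 38·49 ≡ 7 (mod 53). So x ≡ 200 + 272·7 = 2104 (mod 14416).
Unique solution in [0, 14416): x = 2104.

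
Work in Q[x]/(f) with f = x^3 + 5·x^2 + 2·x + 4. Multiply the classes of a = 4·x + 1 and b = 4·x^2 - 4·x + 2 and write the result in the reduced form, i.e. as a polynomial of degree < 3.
First multiply in Q[x] without reducing: a · b = 16·x^3 - 12·x^2 + 4·x + 2. Now divide by f(x) = x^3 + 5·x^2 + 2·x + 4, eliminating the leading term at each step:
  leading term 16·x^3: subtract (16)·f(x) = 16·x^3 + 80·x^2 + 32·x + 64, leaving -92·x^2 - 28·x - 62
The degree is now < 3, so this is the remainder. Hence a · b ≡ -92·x^2 - 28·x - 62 in Q[x]/(f).

Final answer: a · b ≡ -92·x^2 - 28·x - 62 (mod f(x))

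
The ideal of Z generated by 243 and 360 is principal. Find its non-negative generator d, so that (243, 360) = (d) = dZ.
(243, 360) = (9); d = 9

In the PID Z, (a, b) is generated by gcd(a, b). Compute gcd(360, 243) with the extended Euclidean algorithm, tracking rows (r, s, t) with s·360 + t·243 = r:
  row A: (360, 1, 0)   [1·360 + 0·243 = 360]
  row B: (243, 0, 1)   [0·360 + 1·243 = 243]
  360 = 1·243 + 117   → row C = row A − 1·row B = (117, 1, −1)   [check: 1·360 − 1·243 = 117]
  243 = 2·117 + 9   → row D = row B − 2·row C = (9, −2, 3)   [check: −2·360 + 3·243 = 9]
  117 = 13·9 + 0   → remainder 0, stop. gcd = 9 (last nonzero row D).
So gcd(243, 360) = 9, with Bézout identity −2·360 + 3·243 = 9. Containment (⊇): the Bézout identity exhibits 9 as an element of (243, 360), giving (9) ⊆ (243, 360). Containment (⊆): since 9 | 243 and 9 | 360 (243 = 9·27, 360 = 9·40), every Z-linear combination of 243 and 360 is divisible by 9, so (243, 360) ⊆ (9). Therefore (243, 360) = (9), d = 9.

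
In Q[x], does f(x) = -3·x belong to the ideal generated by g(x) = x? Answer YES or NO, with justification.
YES

In Q[x] the ideal (g) consists of all multiples of g, so f ∈ (g) iff g | f, i.e. iff the remainder of f on division by g is 0. Divide f by g (g is monic, so eliminate the leading term of the running remainder at each step):
  leading term -3·x: subtract (-3)·g(x) = -3·x, leaving 0
The remainder is 0, so f(x) = g(x) · h(x) with h(x) = -3. Hence g | f, i.e. f ∈ (g).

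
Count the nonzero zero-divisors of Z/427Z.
Z/427Z has 66 nonzero zero-divisors

In Z/427Z each nonzero element is either a unit (gcd with 427 is 1) or a zero-divisor (gcd > 1). The number of units is φ(427): factorise 427 = 7 · 61, so φ(427) = (7 − 1) · (61 − 1) = 6 · 60 = 360. The nonzero elements number 427 − 1 = 426. Hence the nonzero zero-divisors number 426 − 360 = 66.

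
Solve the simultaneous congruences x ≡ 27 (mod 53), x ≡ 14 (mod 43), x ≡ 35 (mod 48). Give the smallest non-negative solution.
The moduli 53, 43, 48 are pairwise coprime, so by the CRT there is a unique solution mod 53·43·48 = 109392.
Solve by successive substitution. Start with x ≡ 27 (mod 53).
  Combine with x ≡ 14 (mod 43): write x = 27 + 53·t and require 27 + 53·t ≡ 14 (mod 43), i.e. 53·t ≡ 14 − 27 ≡ 30 (mod 43). Since 53^(−1) ≡ 13 (mod 43) (53 ≡ 10 (mod 43)), t ≡ 13·30 ≡ 3 (mod 43). So x ≡ 27 + 53·3 = 186 (mod 2279).
  Combine with x ≡ 35 (mod 48): write x = 186 + 2279·t and require 186 + 2279·t ≡ 35 (mod 48), i.e. 2279·t ≡ 35 − 186 ≡ 41 (mod 48). Since 2279^(−1) ≡ 23 (mod 48) (2279 ≡ 23 (mod 48)), t ≡ 23·41 ≡ 31 (mod 48). So x ≡ 186 + 2279·31 = 70835 (mod 109392).
Unique solution in [0, 109392): x = 70835.

Final answer: x ≡ 70835 (mod 109392); the representative in [0, 109392) is 70835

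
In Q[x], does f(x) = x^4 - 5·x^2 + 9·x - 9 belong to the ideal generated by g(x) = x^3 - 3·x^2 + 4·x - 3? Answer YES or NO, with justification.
In Q[x] the ideal (g) consists of all multiples of g, so f ∈ (g) iff g | f, i.e. iff the remainder of f on division by g is 0. Divide f by g (g is monic, so eliminate the leading term of the running remainder at each step):
  leading term x^4: subtract (x)·g(x) = x^4 - 3·x^3 + 4·x^2 - 3·x, leaving 3·x^3 - 9·x^2 + 12·x - 9
  leading term 3·x^3: subtract (3)·g(x) = 3·x^3 - 9·x^2 + 12·x - 9, leaving 0
The remainder is 0, so f(x) = g(x) · h(x) with h(x) = x + 3. Hence g | f, i.e. f ∈ (g).

Final answer: YES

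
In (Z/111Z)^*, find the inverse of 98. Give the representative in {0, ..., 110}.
Apply the extended Euclidean algorithm to (111, 98), tracking rows (r, s, t) with s·111 + t·98 = r. Each division r_prev = q·r_cur + r_new produces the new row as (previous row) − q·(current row):
  row A: (111, 1, 0)   [1·111 + 0·98 = 111]
  row B: (98, 0, 1)   [0·111 + 1·98 = 98]
  111 = 1·98 + 13   → row C = row A − 1·row B = (13, 1, −1)   [check: 1·111 − 1·98 = 13]
  98 = 7·13 + 7   → row D = row B − 7·row C = (7, −7, 8)   [check: −7·111 + 8·98 = 7]
  13 = 1·7 + 6   → row E = row C − 1·row D = (6, 8, −9)   [check: 8·111 − 9·98 = 6]
  7 = 1·6 + 1   → row F = row D − 1·row E = (1, −15, 17)   [check: −15·111 + 17·98 = 1]
  6 = 6·1 + 0   → remainder 0, stop. gcd = 1 (last nonzero row F).
The gcd is 1, so 98 is invertible mod 111. The last nonzero row gives −15·111 + 17·98 = 1, so t = 17. So 98^(−1) ≡ 17 (mod 111). Verify: 98 · 17 = 1666 ≡ 1 (mod 111). ✓

Final answer: 98^(−1) ≡ 17 (mod 111)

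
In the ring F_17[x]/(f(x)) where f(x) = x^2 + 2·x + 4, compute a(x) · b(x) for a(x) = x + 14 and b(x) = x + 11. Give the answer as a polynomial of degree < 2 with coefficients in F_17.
Multiply as integer polynomials: a · b = x^2 + 25·x + 154. Reducing coefficients mod 17: a · b ≡ x^2 + 8·x + 1. Now divide by f(x) = x^2 + 2·x + 4 in F_17[x], eliminating the leading term at each step:
  leading term x^2: subtract (1)·f(x) = x^2 + 2·x + 4, leaving 6·x + 14 (coefficients mod 17)
The degree is now < 2, so this is the remainder. Hence a · b ≡ 6·x + 14 in F_17[x]/(f).

Final answer: a · b ≡ 6·x + 14 (mod f(x))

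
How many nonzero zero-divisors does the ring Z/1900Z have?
In Z/1900Z each nonzero element is either a unit (gcd with 1900 is 1) or a zero-divisor (gcd > 1). The number of units is φ(1900): factorise 1900 = 2^2 · 5^2 · 19, so φ(1900) = (2^2 − 2^1) · (5^2 − 5^1) · (19 − 1) = 2 · 20 · 18 = 720. The nonzero elements number 1900 − 1 = 1899. Hence the nonzero zero-divisors number 1899 − 720 = 1179.

Final answer: Z/1900Z has 1179 nonzero zero-divisors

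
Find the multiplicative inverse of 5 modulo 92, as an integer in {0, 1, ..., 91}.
Apply the extended Euclidean algorithm to (92, 5), tracking rows (r, s, t) with s·92 + t·5 = r. Each division r_prev = q·r_cur + r_new produces the new row as (previous row) − q·(current row):
  row A: (92, 1, 0)   [1·92 + 0·5 = 92]
  row B: (5, 0, 1)   [0·92 + 1·5 = 5]
  92 = 18·5 + 2   → row C = row A − 18·row B = (2, 1, −18)   [check: 1·92 − 18·5 = 2]
  5 = 2·2 + 1   → row D = row B − 2·row C = (1, −2, 37)   [check: −2·92 + 37·5 = 1]
  2 = 2·1 + 0   → remainder 0, stop. gcd = 1 (last nonzero row D).
The gcd is 1, so 5 is invertible mod 92. The last nonzero row gives −2·92 + 37·5 = 1, so t = 37. So 5^(−1) ≡ 37 (mod 92). Verify: 5 · 37 = 185 ≡ 1 (mod 92). ✓

Final answer: 5^(−1) ≡ 37 (mod 92)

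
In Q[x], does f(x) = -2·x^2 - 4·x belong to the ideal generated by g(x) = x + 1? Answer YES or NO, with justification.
In Q[x] the ideal (g) consists of all multiples of g, so f ∈ (g) iff g | f, i.e. iff the remainder of f on division by g is 0. Divide f by g (g is monic, so eliminate the leading term of the running remainder at each step):
  leading term -2·x^2: subtract (-2·x)·g(x) = -2·x^2 - 2·x, leaving -2·x
  leading term -2·x: subtract (-2)·g(x) = -2·x - 2, leaving 2
The remainder r(x) = 2 ≠ 0 (and deg r < deg g), so g ∤ f, i.e. f ∉ (g).

Final answer: NO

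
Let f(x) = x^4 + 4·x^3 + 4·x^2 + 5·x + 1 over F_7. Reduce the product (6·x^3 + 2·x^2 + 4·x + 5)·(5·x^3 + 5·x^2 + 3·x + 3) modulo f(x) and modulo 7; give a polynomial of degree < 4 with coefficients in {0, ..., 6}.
a · b ≡ 3·x^3 + 2·x^2 + x + 5 (mod f(x))

Multiply as integer polynomials: a · b = 30·x^6 + 40·x^5 + 48·x^4 + 69·x^3 + 43·x^2 + 27·x + 15. Reducing coefficients mod 7: a · b ≡ 2·x^6 + 5·x^5 + 6·x^4 + 6·x^3 + x^2 + 6·x + 1. Now divide by f(x) = x^4 + 4·x^3 + 4·x^2 + 5·x + 1 in F_7[x], eliminating the leading term at each step:
  leading term 2·x^6: subtract (2·x^2)·f(x) = 2·x^6 + x^5 + x^4 + 3·x^3 + 2·x^2, leaving 4·x^5 + 5·x^4 + 3·x^3 + 6·x^2 + 6·x + 1 (coefficients mod 7)
  leading term 4·x^5: subtract (4·x)·f(x) = 4·x^5 + 2·x^4 + 2·x^3 + 6·x^2 + 4·x, leaving 3·x^4 + x^3 + 2·x + 1 (coefficients mod 7)
  leading term 3·x^4: subtract (3)·f(x) = 3·x^4 + 5·x^3 + 5·x^2 + x + 3, leaving 3·x^3 + 2·x^2 + x + 5 (coefficients mod 7)
The degree is now < 4, so this is the remainder. Hence a · b ≡ 3·x^3 + 2·x^2 + x + 5 in F_7[x]/(f).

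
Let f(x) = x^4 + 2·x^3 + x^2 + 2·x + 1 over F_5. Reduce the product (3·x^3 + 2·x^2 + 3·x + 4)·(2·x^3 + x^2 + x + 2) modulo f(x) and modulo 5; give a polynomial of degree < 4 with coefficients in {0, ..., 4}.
a · b ≡ 2·x^3 + 3 (mod f(x))

Multiply as integer polynomials: a · b = 6·x^6 + 7·x^5 + 11·x^4 + 19·x^3 + 11·x^2 + 10·x + 8. Reducing coefficients mod 5: a · b ≡ x^6 + 2·x^5 + x^4 + 4·x^3 + x^2 + 3. Now divide by f(x) = x^4 + 2·x^3 + x^2 + 2·x + 1 in F_5[x], eliminating the leading term at each step:
  leading term x^6: subtract (x^2)·f(x) = x^6 + 2·x^5 + x^4 + 2·x^3 + x^2, leaving 2·x^3 + 3 (coefficients mod 5)
The degree is now < 4, so this is the remainder. Hence a · b ≡ 2·x^3 + 3 in F_5[x]/(f).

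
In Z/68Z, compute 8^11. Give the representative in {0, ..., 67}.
36

Use repeated squaring. Binary(11) = 1011. Walk through the bits of the exponent 11 left-to-right: at each bit after the leading one, square the running value, then multiply by 8 if the bit is 1 (always reducing mod 68):
  bit 1 = 1 (leading): start with 8.
  bit 2 = 0: square 8^2 = 64 (mod 68).
  bit 3 = 1: square 64^2 = 4096 ≡ 16; bit is 1, so multiply 16·8 = 128 ≡ 60 (mod 68).
  bit 4 = 1: square 60^2 = 3600 ≡ 64; bit is 1, so multiply 64·8 = 512 ≡ 36 (mod 68).
Final value: 8^11 ≡ 36 (mod 68).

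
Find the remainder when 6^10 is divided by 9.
0

Use repeated squaring. Binary(10) = 1010. Walk through the bits of the exponent 10 left-to-right: at each bit after the leading one, square the running value, then multiply by 6 if the bit is 1 (always reducing mod 9):
  bit 1 = 1 (leading): start with 6.
  bit 2 = 0: square 6^2 = 36 ≡ 0 (mod 9).
  bit 3 = 1: square 0^2 = 0; bit is 1, so multiply 0·6 = 0 (mod 9).
  bit 4 = 0: square 0^2 = 0 (mod 9).
Final value: 6^10 ≡ 0 (mod 9).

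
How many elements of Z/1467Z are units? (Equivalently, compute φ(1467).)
Z/1467Z has φ(1467) = 972 units

An element a ∈ Z/1467Z is a unit iff gcd(a, 1467) = 1, so the number of units is φ(1467). φ is multiplicative, with φ(p^e) = p^e − p^(e−1). Factorise 1467 = 3^2 · 163. Then
  φ(1467) = (3^2 − 3^1) · (163 − 1) = 6 · 162 = 972.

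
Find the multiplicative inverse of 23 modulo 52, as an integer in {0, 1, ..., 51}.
Apply the extended Euclidean algorithm to (52, 23), tracking rows (r, s, t) with s·52 + t·23 = r. Each division r_prev = q·r_cur + r_new produces the new row as (previous row) − q·(current row):
  row A: (52, 1, 0)   [1·52 + 0·23 = 52]
  row B: (23, 0, 1)   [0·52 + 1·23 = 23]
  52 = 2·23 + 6   → row C = row A − 2·row B = (6, 1, −2)   [check: 1·52 − 2·23 = 6]
  23 = 3·6 + 5   → row D = row B − 3·row C = (5, −3, 7)   [check: −3·52 + 7·23 = 5]
  6 = 1·5 + 1   → row E = row C − 1·row D = (1, 4, −9)   [check: 4·52 − 9·23 = 1]
  5 = 5·1 + 0   → remainder 0, stop. gcd = 1 (last nonzero row E).
The gcd is 1, so 23 is invertible mod 52. The last nonzero row gives 4·52 − 9·23 = 1, so t = −9. So 23^(−1) ≡ −9 ≡ 43 (mod 52). Verify: 23 · 43 = 989 ≡ 1 (mod 52). ✓

Final answer: 23^(−1) ≡ 43 (mod 52)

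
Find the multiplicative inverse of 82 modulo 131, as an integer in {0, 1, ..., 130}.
Apply the extended Euclidean algorithm to (131, 82), tracking rows (r, s, t) with s·131 + t·82 = r. Each division r_prev = q·r_cur + r_new produces the new row as (previous row) − q·(current row):
  row A: (131, 1, 0)   [1·131 + 0·82 = 131]
  row B: (82, 0, 1)   [0·131 + 1·82 = 82]
  131 = 1·82 + 49   → row C = row A − 1·row B = (49, 1, −1)   [check: 1·131 − 1·82 = 49]
  82 = 1·49 + 33   → row D = row B − 1·row C = (33, −1, 2)   [check: −1·131 + 2·82 = 33]
  49 = 1·33 + 16   → row E = row C − 1·row D = (16, 2, −3)   [check: 2·131 − 3·82 = 16]
  33 = 2·16 + 1   → row F = row D − 2·row E = (1, −5, 8)   [check: −5·131 + 8·82 = 1]
  16 = 16·1 + 0   → remainder 0, stop. gcd = 1 (last nonzero row F).
The gcd is 1, so 82 is invertible mod 131. The last nonzero row gives −5·131 + 8·82 = 1, so t = 8. So 82^(−1) ≡ 8 (mod 131). Verify: 82 · 8 = 656 ≡ 1 (mod 131). ✓

Final answer: 82^(−1) ≡ 8 (mod 131)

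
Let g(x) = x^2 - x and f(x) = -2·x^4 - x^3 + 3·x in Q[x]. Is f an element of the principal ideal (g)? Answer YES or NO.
YES

In Q[x] the ideal (g) consists of all multiples of g, so f ∈ (g) iff g | f, i.e. iff the remainder of f on division by g is 0. Divide f by g (g is monic, so eliminate the leading term of the running remainder at each step):
  leading term -2·x^4: subtract (-2·x^2)·g(x) = -2·x^4 + 2·x^3, leaving -3·x^3 + 3·x
  leading term -3·x^3: subtract (-3·x)·g(x) = -3·x^3 + 3·x^2, leaving -3·x^2 + 3·x
  leading term -3·x^2: subtract (-3)·g(x) = -3·x^2 + 3·x, leaving 0
The remainder is 0, so f(x) = g(x) · h(x) with h(x) = -2·x^2 - 3·x - 3. Hence g | f, i.e. f ∈ (g).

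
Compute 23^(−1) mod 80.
Apply the extended Euclidean algorithm to (80, 23), tracking rows (r, s, t) with s·80 + t·23 = r. Each division r_prev = q·r_cur + r_new produces the new row as (previous row) − q·(current row):
  row A: (80, 1, 0)   [1·80 + 0·23 = 80]
  row B: (23, 0, 1)   [0·80 + 1·23 = 23]
  80 = 3·23 + 11   → row C = row A − 3·row B = (11, 1, −3)   [check: 1·80 − 3·23 = 11]
  23 = 2·11 + 1   → row D = row B − 2·row C = (1, −2, 7)   [check: −2·80 + 7·23 = 1]
  11 = 11·1 + 0   → remainder 0, stop. gcd = 1 (last nonzero row D).
The gcd is 1, so 23 is invertible mod 80. The last nonzero row gives −2·80 + 7·23 = 1, so t = 7. So 23^(−1) ≡ 7 (mod 80). Verify: 23 · 7 = 161 ≡ 1 (mod 80). ✓

Final answer: 23^(−1) ≡ 7 (mod 80)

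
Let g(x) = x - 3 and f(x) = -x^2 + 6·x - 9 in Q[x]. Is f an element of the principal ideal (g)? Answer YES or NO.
In Q[x] the ideal (g) consists of all multiples of g, so f ∈ (g) iff g | f, i.e. iff the remainder of f on division by g is 0. Divide f by g (g is monic, so eliminate the leading term of the running remainder at each step):
  leading term -x^2: subtract (-x)·g(x) = -x^2 + 3·x, leaving 3·x - 9
  leading term 3·x: subtract (3)·g(x) = 3·x - 9, leaving 0
The remainder is 0, so f(x) = g(x) · h(x) with h(x) = 3 - x. Hence g | f, i.e. f ∈ (g).

Final answer: YES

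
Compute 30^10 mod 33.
Use repeated squaring. Binary(10) = 1010. Walk through the bits of the exponent 10 left-to-right: at each bit after the leading one, square the running value, then multiply by 30 if the bit is 1 (always reducing mod 33):
  bit 1 = 1 (leading): start with 30.
  bit 2 = 0: square 30^2 = 900 ≡ 9 (mod 33).
  bit 3 = 1: square 9^2 = 81 ≡ 15; bit is 1, so multiply 15·30 = 450 ≡ 21 (mod 33).
  bit 4 = 0: square 21^2 = 441 ≡ 12 (mod 33).
Final value: 30^10 ≡ 12 (mod 33).

Final answer: 12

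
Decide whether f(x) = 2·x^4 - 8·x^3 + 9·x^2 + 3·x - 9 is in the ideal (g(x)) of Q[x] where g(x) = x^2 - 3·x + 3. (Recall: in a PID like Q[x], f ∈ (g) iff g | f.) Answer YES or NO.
In Q[x] the ideal (g) consists of all multiples of g, so f ∈ (g) iff g | f, i.e. iff the remainder of f on division by g is 0. Divide f by g (g is monic, so eliminate the leading term of the running remainder at each step):
  leading term 2·x^4: subtract (2·x^2)·g(x) = 2·x^4 - 6·x^3 + 6·x^2, leaving -2·x^3 + 3·x^2 + 3·x - 9
  leading term -2·x^3: subtract (-2·x)·g(x) = -2·x^3 + 6·x^2 - 6·x, leaving -3·x^2 + 9·x - 9
  leading term -3·x^2: subtract (-3)·g(x) = -3·x^2 + 9·x - 9, leaving 0
The remainder is 0, so f(x) = g(x) · h(x) with h(x) = 2·x^2 - 2·x - 3. Hence g | f, i.e. f ∈ (g).

Final answer: YES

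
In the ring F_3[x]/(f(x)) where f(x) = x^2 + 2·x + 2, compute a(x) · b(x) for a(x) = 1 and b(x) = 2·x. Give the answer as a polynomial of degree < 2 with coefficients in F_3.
a · b ≡ 2·x (mod f(x))

Multiply as integer polynomials: a · b = 2·x. Reducing coefficients mod 3: a · b ≡ 2·x. This already has degree < 2, so no reduction by f is needed. Hence a · b ≡ 2·x in F_3[x]/(f).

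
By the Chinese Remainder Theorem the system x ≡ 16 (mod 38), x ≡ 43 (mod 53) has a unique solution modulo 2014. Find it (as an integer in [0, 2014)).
x ≡ 1156 (mod 2014); the representative in [0, 2014) is 1156

The moduli 38, 53 are pairwise coprime, so by the CRT there is a unique solution mod 38·53 = 2014.
Solve by successive substitution. Start with x ≡ 16 (mod 38).
  Combine with x ≡ 43 (mod 53): write x = 16 + 38·t and require 16 + 38·t ≡ 43 (mod 53), i.e. 38·t ≡ 43 − 16 ≡ 27 (mod 53). Since 38^(−1) ≡ 7 (mod 53), t ≡ 7·27 ≡ 30 (mod 53). So x ≡ 16 + 38·30 = 1156 (mod 2014).
Unique solution in [0, 2014): x = 1156.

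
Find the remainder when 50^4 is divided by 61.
Use repeated squaring. Binary(4) = 100. Walk through the bits of the exponent 4 left-to-right: at each bit after the leading one, square the running value, then multiply by 50 if the bit is 1 (always reducing mod 61):
  bit 1 = 1 (leading): start with 50.
  bit 2 = 0: square 50^2 = 2500 ≡ 60 (mod 61).
  bit 3 = 0: square 60^2 = 3600 ≡ 1 (mod 61).
Final value: 50^4 ≡ 1 (mod 61).

Final answer: 1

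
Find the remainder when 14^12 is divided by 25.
Use repeated squaring. Binary(12) = 1100. Walk through the bits of the exponent 12 left-to-right: at each bit after the leading one, square the running value, then multiply by 14 if the bit is 1 (always reducing mod 25):
  bit 1 = 1 (leading): start with 14.
  bit 2 = 1: square 14^2 = 196 ≡ 21; bit is 1, so multiply 21·14 = 294 ≡ 19 (mod 25).
  bit 3 = 0: square 19^2 = 361 ≡ 11 (mod 25).
  bit 4 = 0: square 11^2 = 121 ≡ 21 (mod 25).
Final value: 14^12 ≡ 21 (mod 25).

Final answer: 21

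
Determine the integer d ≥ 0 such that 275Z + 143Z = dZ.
In the PID Z, (a, b) is generated by gcd(a, b). Compute gcd(275, 143) with the extended Euclidean algorithm, tracking rows (r, s, t) with s·275 + t·143 = r:
  row A: (275, 1, 0)   [1·275 + 0·143 = 275]
  row B: (143, 0, 1)   [0·275 + 1·143 = 143]
  275 = 1·143 + 132   → row C = row A − 1·row B = (132, 1, −1)   [check: 1·275 − 1·143 = 132]
  143 = 1·132 + 11   → row D = row B − 1·row C = (11, −1, 2)   [check: −1·275 + 2·143 = 11]
  132 = 12·11 + 0   → remainder 0, stop. gcd = 11 (last nonzero row D).
So gcd(275, 143) = 11, with Bézout identity −1·275 + 2·143 = 11. Containment (⊇): the Bézout identity exhibits 11 as an element of (275, 143), giving (11) ⊆ (275, 143). Containment (⊆): since 11 | 275 and 11 | 143 (275 = 11·25, 143 = 11·13), every Z-linear combination of 275 and 143 is divisible by 11, so (275, 143) ⊆ (11). Therefore (275, 143) = (11), d = 11.

Final answer: (275, 143) = (11); d = 11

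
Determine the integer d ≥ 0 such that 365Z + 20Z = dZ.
(365, 20) = (5); d = 5

In the PID Z, (a, b) is generated by gcd(a, b). Compute gcd(365, 20) with the extended Euclidean algorithm, tracking rows (r, s, t) with s·365 + t·20 = r:
  row A: (365, 1, 0)   [1·365 + 0·20 = 365]
  row B: (20, 0, 1)   [0·365 + 1·20 = 20]
  365 = 18·20 + 5   → row C = row A − 18·row B = (5, 1, −18)   [check: 1·365 − 18·20 = 5]
  20 = 4·5 + 0   → remainder 0, stop. gcd = 5 (last nonzero row C).
So gcd(365, 20) = 5, with Bézout identity 1·365 − 18·20 = 5. Containment (⊇): the Bézout identity exhibits 5 as an element of (365, 20), giving (5) ⊆ (365, 20). Containment (⊆): since 5 | 365 and 5 | 20 (365 = 5·73, 20 = 5·4), every Z-linear combination of 365 and 20 is divisible by 5, so (365, 20) ⊆ (5). Therefore (365, 20) = (5), d = 5.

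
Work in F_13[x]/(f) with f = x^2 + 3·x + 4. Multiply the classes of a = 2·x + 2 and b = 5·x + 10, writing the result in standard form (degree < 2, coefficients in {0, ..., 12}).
a · b ≡ 6 (mod f(x))

Multiply as integer polynomials: a · b = 10·x^2 + 30·x + 20. Reducing coefficients mod 13: a · b ≡ 10·x^2 + 4·x + 7. Now divide by f(x) = x^2 + 3·x + 4 in F_13[x], eliminating the leading term at each step:
  leading term 10·x^2: subtract (10)·f(x) = 10·x^2 + 4·x + 1, leaving 6 (coefficients mod 13)
The degree is now < 2, so this is the remainder. Hence a · b ≡ 6 in F_13[x]/(f).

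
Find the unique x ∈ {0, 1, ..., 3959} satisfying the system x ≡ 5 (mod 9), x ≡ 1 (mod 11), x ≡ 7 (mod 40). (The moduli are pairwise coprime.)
x ≡ 1607 (mod 3960); the representative in [0, 3960) is 1607

The moduli 9, 11, 40 are pairwise coprime, so by the CRT there is a unique solution mod 9·11·40 = 3960.
Solve by successive substitution. Start with x ≡ 5 (mod 9).
  Combine with x ≡ 1 (mod 11): write x = 5 + 9·t and require 5 + 9·t ≡ 1 (mod 11), i.e. 9·t ≡ 1 − 5 ≡ 7 (mod 11). Since 9^(−1) ≡ 5 (mod 11), t ≡ 5·7 ≡ 2 (mod 11). So x ≡ 5 + 9·2 = 23 (mod 99).
  Combine with x ≡ 7 (mod 40): write x = 23 + 99·t and require 23 + 99·t ≡ 7 (mod 40), i.e. 99·t ≡ 7 − 23 ≡ 24 (mod 40). Since 99^(−1) ≡ 19 (mod 40) (99 ≡ 19 (mod 40)), t ≡ 19·24 ≡ 16 (mod 40). So x ≡ 23 + 99·16 = 1607 (mod 3960).
Unique solution in [0, 3960): x = 1607.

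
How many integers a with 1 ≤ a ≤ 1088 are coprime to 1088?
512

The number of a ∈ {1, ..., 1088} with gcd(a, 1088) = 1 is by definition Euler's totient φ(1088). φ is multiplicative, with φ(p^e) = p^e − p^(e−1). Factorise 1088 = 2^6 · 17. Then
  φ(1088) = (2^6 − 2^5) · (17 − 1) = 32 · 16 = 512.
So there are 512 such integers.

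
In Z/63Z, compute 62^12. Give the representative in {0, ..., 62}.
Use repeated squaring. Binary(12) = 1100. Walk through the bits of the exponent 12 left-to-right: at each bit after the leading one, square the running value, then multiply by 62 if the bit is 1 (always reducing mod 63):
  bit 1 = 1 (leading): start with 62.
  bit 2 = 1: square 62^2 = 3844 ≡ 1; bit is 1, so multiply 1·62 = 62 (mod 63).
  bit 3 = 0: square 62^2 = 3844 ≡ 1 (mod 63).
  bit 4 = 0: square 1^2 = 1 (mod 63).
Final value: 62^12 ≡ 1 (mod 63).

Final answer: 1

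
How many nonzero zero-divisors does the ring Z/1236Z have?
Z/1236Z has 827 nonzero zero-divisors

In Z/1236Z each nonzero element is either a unit (gcd with 1236 is 1) or a zero-divisor (gcd > 1). The number of units is φ(1236): factorise 1236 = 2^2 · 3 · 103, so φ(1236) = (2^2 − 2^1) · (3 − 1) · (103 − 1) = 2 · 2 · 102 = 408. The nonzero elements number 1236 − 1 = 1235. Hence the nonzero zero-divisors number 1235 − 408 = 827.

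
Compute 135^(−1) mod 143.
Apply the extended Euclidean algorithm to (143, 135), tracking rows (r, s, t) with s·143 + t·135 = r. Each division r_prev = q·r_cur + r_new produces the new row as (previous row) − q·(current row):
  row A: (143, 1, 0)   [1·143 + 0·135 = 143]
  row B: (135, 0, 1)   [0·143 + 1·135 = 135]
  143 = 1·135 + 8   → row C = row A − 1·row B = (8, 1, −1)   [check: 1·143 − 1·135 = 8]
  135 = 16·8 + 7   → row D = row B − 16·row C = (7, −16, 17)   [check: −16·143 + 17·135 = 7]
  8 = 1·7 + 1   → row E = row C − 1·row D = (1, 17, −18)   [check: 17·143 − 18·135 = 1]
  7 = 7·1 + 0   → remainder 0, stop. gcd = 1 (last nonzero row E).
The gcd is 1, so 135 is invertible mod 143. The last nonzero row gives 17·143 − 18·135 = 1, so t = −18. So 135^(−1) ≡ −18 ≡ 125 (mod 143). Verify: 135 · 125 = 16875 ≡ 1 (mod 143). ✓

Final answer: 135^(−1) ≡ 125 (mod 143)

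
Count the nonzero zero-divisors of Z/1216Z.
In Z/1216Z each nonzero element is either a unit (gcd with 1216 is 1) or a zero-divisor (gcd > 1). The number of units is φ(1216): factorise 1216 = 2^6 · 19, so φ(1216) = (2^6 − 2^5) · (19 − 1) = 32 · 18 = 576. The nonzero elements number 1216 − 1 = 1215. Hence the nonzero zero-divisors number 1215 − 576 = 639.

Final answer: Z/1216Z has 639 nonzero zero-divisors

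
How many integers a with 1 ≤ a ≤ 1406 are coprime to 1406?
The number of a ∈ {1, ..., 1406} with gcd(a, 1406) = 1 is by definition Euler's totient φ(1406). φ is multiplicative, with φ(p^e) = p^e − p^(e−1). Factorise 1406 = 2 · 19 · 37. Then
  φ(1406) = (2 − 1) · (19 − 1) · (37 − 1) = 1 · 18 · 36 = 648.
So there are 648 such integers.

Final answer: 648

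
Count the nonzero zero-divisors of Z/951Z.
In Z/951Z each nonzero element is either a unit (gcd with 951 is 1) or a zero-divisor (gcd > 1). The number of units is φ(951): factorise 951 = 3 · 317, so φ(951) = (3 − 1) · (317 − 1) = 2 · 316 = 632. The nonzero elements number 951 − 1 = 950. Hence the nonzero zero-divisors number 950 − 632 = 318.

Final answer: Z/951Z has 318 nonzero zero-divisors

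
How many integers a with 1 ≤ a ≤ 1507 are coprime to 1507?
1360

The number of a ∈ {1, ..., 1507} with gcd(a, 1507) = 1 is by definition Euler's totient φ(1507). φ is multiplicative, with φ(p^e) = p^e − p^(e−1). Factorise 1507 = 11 · 137. Then
  φ(1507) = (11 − 1) · (137 − 1) = 10 · 136 = 1360.
So there are 1360 such integers.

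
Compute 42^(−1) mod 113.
Apply the extended Euclidean algorithm to (113, 42), tracking rows (r, s, t) with s·113 + t·42 = r. Each division r_prev = q·r_cur + r_new produces the new row as (previous row) − q·(current row):
  row A: (113, 1, 0)   [1·113 + 0·42 = 113]
  row B: (42, 0, 1)   [0·113 + 1·42 = 42]
  113 = 2·42 + 29   → row C = row A − 2·row B = (29, 1, −2)   [check: 1·113 − 2·42 = 29]
  42 = 1·29 + 13   → row D = row B − 1·row C = (13, −1, 3)   [check: −1·113 + 3·42 = 13]
  29 = 2·13 + 3   → row E = row C − 2·row D = (3, 3, −8)   [check: 3·113 − 8·42 = 3]
  13 = 4·3 + 1   → row F = row D − 4·row E = (1, −13, 35)   [check: −13·113 + 35·42 = 1]
  3 = 3·1 + 0   → remainder 0, stop. gcd = 1 (last nonzero row F).
The gcd is 1, so 42 is invertible mod 113. The last nonzero row gives −13·113 + 35·42 = 1, so t = 35. So 42^(−1) ≡ 35 (mod 113). Verify: 42 · 35 = 1470 ≡ 1 (mod 113). ✓

Final answer: 42^(−1) ≡ 35 (mod 113)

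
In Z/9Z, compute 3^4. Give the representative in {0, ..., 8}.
0

Use repeated squaring. Binary(4) = 100. Walk through the bits of the exponent 4 left-to-right: at each bit after the leading one, square the running value, then multiply by 3 if the bit is 1 (always reducing mod 9):
  bit 1 = 1 (leading): start with 3.
  bit 2 = 0: square 3^2 = 9 ≡ 0 (mod 9).
  bit 3 = 0: square 0^2 = 0 (mod 9).
Final value: 3^4 ≡ 0 (mod 9).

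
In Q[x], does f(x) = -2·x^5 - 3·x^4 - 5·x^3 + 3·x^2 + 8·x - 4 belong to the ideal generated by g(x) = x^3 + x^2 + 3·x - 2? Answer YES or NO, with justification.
In Q[x] the ideal (g) consists of all multiples of g, so f ∈ (g) iff g | f, i.e. iff the remainder of f on division by g is 0. Divide f by g (g is monic, so eliminate the leading term of the running remainder at each step):
  leading term -2·x^5: subtract (-2·x^2)·g(x) = -2·x^5 - 2·x^4 - 6·x^3 + 4·x^2, leaving -x^4 + x^3 - x^2 + 8·x - 4
  leading term -x^4: subtract (-x)·g(x) = -x^4 - x^3 - 3·x^2 + 2·x, leaving 2·x^3 + 2·x^2 + 6·x - 4
  leading term 2·x^3: subtract (2)·g(x) = 2·x^3 + 2·x^2 + 6·x - 4, leaving 0
The remainder is 0, so f(x) = g(x) · h(x) with h(x) = -2·x^2 - x + 2. Hence g | f, i.e. f ∈ (g).

Final answer: YES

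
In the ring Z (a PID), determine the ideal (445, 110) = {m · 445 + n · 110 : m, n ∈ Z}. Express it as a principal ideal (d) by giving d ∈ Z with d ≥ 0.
In the PID Z, (a, b) is generated by gcd(a, b). Compute gcd(445, 110) with the extended Euclidean algorithm, tracking rows (r, s, t) with s·445 + t·110 = r:
  row A: (445, 1, 0)   [1·445 + 0·110 = 445]
  row B: (110, 0, 1)   [0·445 + 1·110 = 110]
  445 = 4·110 + 5   → row C = row A − 4·row B = (5, 1, −4)   [check: 1·445 − 4·110 = 5]
  110 = 22·5 + 0   → remainder 0, stop. gcd = 5 (last nonzero row C).
So gcd(445, 110) = 5, with Bézout identity 1·445 − 4·110 = 5. Containment (⊇): the Bézout identity exhibits 5 as an element of (445, 110), giving (5) ⊆ (445, 110). Containment (⊆): since 5 | 445 and 5 | 110 (445 = 5·89, 110 = 5·22), every Z-linear combination of 445 and 110 is divisible by 5, so (445, 110) ⊆ (5). Therefore (445, 110) = (5), d = 5.

Final answer: (445, 110) = (5); d = 5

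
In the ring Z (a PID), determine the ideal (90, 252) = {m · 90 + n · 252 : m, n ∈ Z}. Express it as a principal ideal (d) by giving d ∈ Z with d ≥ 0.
In the PID Z, (a, b) is generated by gcd(a, b). Compute gcd(252, 90) with the extended Euclidean algorithm, tracking rows (r, s, t) with s·252 + t·90 = r:
  row A: (252, 1, 0)   [1·252 + 0·90 = 252]
  row B: (90, 0, 1)   [0·252 + 1·90 = 90]
  252 = 2·90 + 72   → row C = row A − 2·row B = (72, 1, −2)   [check: 1·252 − 2·90 = 72]
  90 = 1·72 + 18   → row D = row B − 1·row C = (18, −1, 3)   [check: −1·252 + 3·90 = 18]
  72 = 4·18 + 0   → remainder 0, stop. gcd = 18 (last nonzero row D).
So gcd(90, 252) = 18, with Bézout identity −1·252 + 3·90 = 18. Containment (⊇): the Bézout identity exhibits 18 as an element of (90, 252), giving (18) ⊆ (90, 252). Containment (⊆): since 18 | 90 and 18 | 252 (90 = 18·5, 252 = 18·14), every Z-linear combination of 90 and 252 is divisible by 18, so (90, 252) ⊆ (18). Therefore (90, 252) = (18), d = 18.

Final answer: (90, 252) = (18); d = 18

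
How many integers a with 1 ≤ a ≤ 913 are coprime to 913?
The number of a ∈ {1, ..., 913} with gcd(a, 913) = 1 is by definition Euler's totient φ(913). φ is multiplicative, with φ(p^e) = p^e − p^(e−1). Factorise 913 = 11 · 83. Then
  φ(913) = (11 − 1) · (83 − 1) = 10 · 82 = 820.
So there are 820 such integers.

Final answer: 820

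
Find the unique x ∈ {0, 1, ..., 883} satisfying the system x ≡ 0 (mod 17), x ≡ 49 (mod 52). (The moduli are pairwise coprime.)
x ≡ 153 (mod 884); the representative in [0, 884) is 153

The moduli 17, 52 are pairwise coprime, so by the CRT there is a unique solution mod 17·52 = 884.
Solve by successive substitution. Start with x ≡ 0 (mod 17).
  Combine with x ≡ 49 (mod 52): write x = 17·t and require 17·t ≡ 49 (mod 52). Since 17^(−1) ≡ 49 (mod 52), t ≡ 49·49 ≡ 9 (mod 52). So x ≡ 17·9 = 153 (mod 884).
Unique solution in [0, 884): x = 153.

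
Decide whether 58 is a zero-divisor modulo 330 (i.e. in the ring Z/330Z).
gcd(58, 330) = 2 > 1, so 58 is not a unit in Z/330Z. In Z/nZ every nonzero non-unit is a zero-divisor: explicitly, take b = 330/gcd = 165 ≠ 0 (mod 330); then 58·165 = 9570 = 29·330, i.e. 58·165 ≡ 0 (mod 330). So 58 is a zero-divisor.

Final answer: YES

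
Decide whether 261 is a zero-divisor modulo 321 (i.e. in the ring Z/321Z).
gcd(261, 321) = 3 > 1, so 261 is not a unit in Z/321Z. In Z/nZ every nonzero non-unit is a zero-divisor: explicitly, take b = 321/gcd = 107 ≠ 0 (mod 321); then 261·107 = 27927 = 87·321, i.e. 261·107 ≡ 0 (mod 321). So 261 is a zero-divisor.

Final answer: YES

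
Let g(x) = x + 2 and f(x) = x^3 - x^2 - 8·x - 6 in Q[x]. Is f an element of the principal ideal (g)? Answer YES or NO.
NO

In Q[x] the ideal (g) consists of all multiples of g, so f ∈ (g) iff g | f, i.e. iff the remainder of f on division by g is 0. Divide f by g (g is monic, so eliminate the leading term of the running remainder at each step):
  leading term x^3: subtract (x^2)·g(x) = x^3 + 2·x^2, leaving -3·x^2 - 8·x - 6
  leading term -3·x^2: subtract (-3·x)·g(x) = -3·x^2 - 6·x, leaving -2·x - 6
  leading term -2·x: subtract (-2)·g(x) = -2·x - 4, leaving -2
The remainder r(x) = -2 ≠ 0 (and deg r < deg g), so g ∤ f, i.e. f ∉ (g).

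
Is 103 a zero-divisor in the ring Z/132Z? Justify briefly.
gcd(103, 132) = 1, so 103 is a unit in Z/132Z (it has a multiplicative inverse). A unit cannot be a zero-divisor: if 103·b ≡ 0 then multiplying both sides by 103^(−1) gives b ≡ 0. So 103 is not a zero-divisor.

Final answer: NO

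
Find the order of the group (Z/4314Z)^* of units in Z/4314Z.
|(Z/4314Z)^*| = 1436

(Z/4314Z)^* consists of the classes a with gcd(a, 4314) = 1, so its order is φ(4314). φ is multiplicative, with φ(p^e) = p^e − p^(e−1). Factorise 4314 = 2 · 3 · 719. Then
  φ(4314) = (2 − 1) · (3 − 1) · (719 − 1) = 1 · 2 · 718 = 1436.
Thus |(Z/4314Z)^*| = 1436.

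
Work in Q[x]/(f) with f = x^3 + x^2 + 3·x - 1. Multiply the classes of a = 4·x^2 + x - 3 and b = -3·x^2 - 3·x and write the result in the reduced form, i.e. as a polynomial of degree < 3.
First multiply in Q[x] without reducing: a · b = -12·x^4 - 15·x^3 + 6·x^2 + 9·x. Now divide by f(x) = x^3 + x^2 + 3·x - 1, eliminating the leading term at each step:
  leading term -12·x^4: subtract (-12·x)·f(x) = -12·x^4 - 12·x^3 - 36·x^2 + 12·x, leaving -3·x^3 + 42·x^2 - 3·x
  leading term -3·x^3: subtract (-3)·f(x) = -3·x^3 - 3·x^2 - 9·x + 3, leaving 45·x^2 + 6·x - 3
The degree is now < 3, so this is the remainder. Hence a · b ≡ 45·x^2 + 6·x - 3 in Q[x]/(f).

Final answer: a · b ≡ 45·x^2 + 6·x - 3 (mod f(x))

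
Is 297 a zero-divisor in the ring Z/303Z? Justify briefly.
YES

gcd(297, 303) = 3 > 1, so 297 is not a unit in Z/303Z. In Z/nZ every nonzero non-unit is a zero-divisor: explicitly, take b = 303/gcd = 101 ≠ 0 (mod 303); then 297·101 = 29997 = 99·303, i.e. 297·101 ≡ 0 (mod 303). So 297 is a zero-divisor.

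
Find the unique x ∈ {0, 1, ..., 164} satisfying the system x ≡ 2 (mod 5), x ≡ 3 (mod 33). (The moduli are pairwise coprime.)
The moduli 5, 33 are pairwise coprime, so by the CRT there is a unique solution mod 5·33 = 165.
Solve by successive substitution. Start with x ≡ 2 (mod 5).
  Combine with x ≡ 3 (mod 33): write x = 2 + 5·t and require 2 + 5·t ≡ 3 (mod 33), i.e. 5·t ≡ 3 − 2 ≡ 1 (mod 33). Since 5^(−1) ≡ 20 (mod 33), t ≡ 20·1 ≡ 20 (mod 33). So x ≡ 2 + 5·20 = 102 (mod 165).
Unique solution in [0, 165): x = 102.

Final answer: x ≡ 102 (mod 165); the representative in [0, 165) is 102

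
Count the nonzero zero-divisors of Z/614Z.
In Z/614Z each nonzero element is either a unit (gcd with 614 is 1) or a zero-divisor (gcd > 1). The number of units is φ(614): factorise 614 = 2 · 307, so φ(614) = (2 − 1) · (307 − 1) = 1 · 306 = 306. The nonzero elements number 614 − 1 = 613. Hence the nonzero zero-divisors number 613 − 306 = 307.

Final answer: Z/614Z has 307 nonzero zero-divisors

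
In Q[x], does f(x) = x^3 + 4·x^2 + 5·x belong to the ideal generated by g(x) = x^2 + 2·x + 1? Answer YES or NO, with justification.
NO

In Q[x] the ideal (g) consists of all multiples of g, so f ∈ (g) iff g | f, i.e. iff the remainder of f on division by g is 0. Divide f by g (g is monic, so eliminate the leading term of the running remainder at each step):
  leading term x^3: subtract (x)·g(x) = x^3 + 2·x^2 + x, leaving 2·x^2 + 4·x
  leading term 2·x^2: subtract (2)·g(x) = 2·x^2 + 4·x + 2, leaving -2
The remainder r(x) = -2 ≠ 0 (and deg r < deg g), so g ∤ f, i.e. f ∉ (g).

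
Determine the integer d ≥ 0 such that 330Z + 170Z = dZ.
(330, 170) = (10); d = 10

In the PID Z, (a, b) is generated by gcd(a, b). Compute gcd(330, 170) with the extended Euclidean algorithm, tracking rows (r, s, t) with s·330 + t·170 = r:
  row A: (330, 1, 0)   [1·330 + 0·170 = 330]
  row B: (170, 0, 1)   [0·330 + 1·170 = 170]
  330 = 1·170 + 160   → row C = row A − 1·row B = (160, 1, −1)   [check: 1·330 − 1·170 = 160]
  170 = 1·160 + 10   → row D = row B − 1·row C = (10, −1, 2)   [check: −1·330 + 2·170 = 10]
  160 = 16·10 + 0   → remainder 0, stop. gcd = 10 (last nonzero row D).
So gcd(330, 170) = 10, with Bézout identity −1·330 + 2·170 = 10. Containment (⊇): the Bézout identity exhibits 10 as an element of (330, 170), giving (10) ⊆ (330, 170). Containment (⊆): since 10 | 330 and 10 | 170 (330 = 10·33, 170 = 10·17), every Z-linear combination of 330 and 170 is divisible by 10, so (330, 170) ⊆ (10). Therefore (330, 170) = (10), d = 10.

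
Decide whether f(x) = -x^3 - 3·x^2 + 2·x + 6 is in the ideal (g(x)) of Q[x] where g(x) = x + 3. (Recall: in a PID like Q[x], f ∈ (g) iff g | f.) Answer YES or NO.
YES

In Q[x] the ideal (g) consists of all multiples of g, so f ∈ (g) iff g | f, i.e. iff the remainder of f on division by g is 0. Divide f by g (g is monic, so eliminate the leading term of the running remainder at each step):
  leading term -x^3: subtract (-x^2)·g(x) = -x^3 - 3·x^2, leaving 2·x + 6
  leading term 2·x: subtract (2)·g(x) = 2·x + 6, leaving 0
The remainder is 0, so f(x) = g(x) · h(x) with h(x) = 2 - x^2. Hence g | f, i.e. f ∈ (g).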